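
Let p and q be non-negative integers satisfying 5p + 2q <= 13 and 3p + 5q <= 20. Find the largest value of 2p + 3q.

12

(p,q)=(0,4) is feasible, giving 12.
(p,q)=(1,3) is feasible, giving 11.
(p,q)=(0,3) is feasible, giving 9.
No feasible integer point exceeds 12.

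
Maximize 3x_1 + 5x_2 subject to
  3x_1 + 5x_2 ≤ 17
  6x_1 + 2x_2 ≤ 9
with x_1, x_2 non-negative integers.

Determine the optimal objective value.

The continuous relaxation peaks at (0, 3.4) with value 17.00; rounding to a feasible lattice point costs some objective.
(x_1,x_2)=(0,3) is feasible, giving 15.
(x_1,x_2)=(0,2) is feasible, giving 10.
Maximum is 15 at (x_1,x_2)=(0,3).

15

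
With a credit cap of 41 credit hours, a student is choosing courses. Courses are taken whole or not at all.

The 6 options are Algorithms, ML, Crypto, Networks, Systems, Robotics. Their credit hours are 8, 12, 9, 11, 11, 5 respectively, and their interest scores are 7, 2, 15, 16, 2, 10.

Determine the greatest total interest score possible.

This is a 0-1 knapsack instance.
Take Algorithms, Crypto, Networks, and Robotics: credit hours 8 + 9 + 11 + 5 = 33 ≤ 41, interest score 7 + 15 + 16 + 10 = 48.
No other feasible combination does better.

48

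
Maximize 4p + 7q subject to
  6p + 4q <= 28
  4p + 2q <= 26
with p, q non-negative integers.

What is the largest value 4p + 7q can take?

49

(p,q)=(0,7) is feasible, giving 49.
(p,q)=(0,6) is feasible, giving 42.
Maximum is 49 at (p,q)=(0,7).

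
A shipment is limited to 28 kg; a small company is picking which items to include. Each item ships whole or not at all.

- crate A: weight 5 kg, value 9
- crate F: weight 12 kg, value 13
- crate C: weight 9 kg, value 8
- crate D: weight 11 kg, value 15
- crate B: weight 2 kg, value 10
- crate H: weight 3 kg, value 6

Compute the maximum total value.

44

This is an integer program with binary decision variables.
crate F + crate D + crate B + crate H: weight 12 + 11 + 2 + 3 = 28 ≤ 28, value 13 + 15 + 10 + 6 = 44.
crate A + crate C + crate D + crate B: weight 5 + 9 + 11 + 2 = 27 ≤ 28, value 9 + 8 + 15 + 10 = 42.
Best is crate F, crate D, crate B, and crate H with total value 44.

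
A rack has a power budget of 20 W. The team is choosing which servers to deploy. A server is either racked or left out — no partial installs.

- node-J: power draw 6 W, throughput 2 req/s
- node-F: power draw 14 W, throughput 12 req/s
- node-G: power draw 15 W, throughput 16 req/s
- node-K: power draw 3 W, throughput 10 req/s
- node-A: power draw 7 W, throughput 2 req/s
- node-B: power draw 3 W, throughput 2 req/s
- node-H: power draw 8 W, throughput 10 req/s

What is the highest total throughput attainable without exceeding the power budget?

Allowing fractional choices, the relaxed optimum would be about 29.6, but servers are indivisible.
node-G + node-K: power draw 15 + 3 = 18 ≤ 20, throughput 16 + 10 = 26.
node-F + node-K + node-B: power draw 14 + 3 + 3 = 20 ≤ 20, throughput 12 + 10 + 2 = 24.
Best is node-G and node-K with total throughput 26.

26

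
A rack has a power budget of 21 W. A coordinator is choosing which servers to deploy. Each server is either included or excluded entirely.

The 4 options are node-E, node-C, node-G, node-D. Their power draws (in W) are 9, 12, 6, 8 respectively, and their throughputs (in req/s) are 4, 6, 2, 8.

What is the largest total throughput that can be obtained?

Take node-C and node-D: power draw 12 + 8 = 20 ≤ 21, throughput 6 + 8 = 14.
No other feasible combination does better.

14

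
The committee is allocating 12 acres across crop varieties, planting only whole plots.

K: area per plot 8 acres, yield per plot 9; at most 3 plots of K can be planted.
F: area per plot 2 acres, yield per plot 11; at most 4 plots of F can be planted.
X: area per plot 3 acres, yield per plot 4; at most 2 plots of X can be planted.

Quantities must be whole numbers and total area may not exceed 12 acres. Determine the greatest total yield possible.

48

This is a bounded integer knapsack.
4×F and 1×X: area 11 ≤ 12, yield 4·11 + 1·4 = 48.
4×F: area 8 ≤ 12, yield 4·11 = 44.
Best is 48.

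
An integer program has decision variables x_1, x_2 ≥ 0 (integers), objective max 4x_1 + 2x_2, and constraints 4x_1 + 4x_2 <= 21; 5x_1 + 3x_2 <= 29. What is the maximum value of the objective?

(x_1,x_2)=(5,0): 4·5+4·0=20≤21, 5·5+3·0=25≤29, objective 20.
(x_1,x_2)=(4,1): 4·4+4·1=20≤21, 5·4+3·1=23≤29, objective 18.
(x_1,x_2)=(4,0): 4·4+4·0=16≤21, 5·4+3·0=20≤29, objective 16.
No feasible integer point exceeds 20.

20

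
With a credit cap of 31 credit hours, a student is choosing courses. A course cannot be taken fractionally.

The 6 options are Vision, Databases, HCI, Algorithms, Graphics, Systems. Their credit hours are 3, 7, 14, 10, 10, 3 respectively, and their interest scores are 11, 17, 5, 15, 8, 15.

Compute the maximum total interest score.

Treat it as a binary knapsack problem.
Take Vision, Databases, Algorithms, and Systems: credit hours 3 + 7 + 10 + 3 = 23 ≤ 31, interest score 11 + 17 + 15 + 15 = 58.
No other feasible combination does better.

58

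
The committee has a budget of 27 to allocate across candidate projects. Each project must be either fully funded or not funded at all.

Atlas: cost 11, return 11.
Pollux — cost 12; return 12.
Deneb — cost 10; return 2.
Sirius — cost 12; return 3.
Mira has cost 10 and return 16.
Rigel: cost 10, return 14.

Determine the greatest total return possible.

30

Allowing fractional choices, the relaxed optimum would be about 37.0, but projects are indivisible.
Mira + Rigel: cost 10 + 10 = 20 ≤ 27, return 16 + 14 = 30.
Pollux + Mira: cost 12 + 10 = 22 ≤ 27, return 12 + 16 = 28.
Best is Mira and Rigel with total return 30.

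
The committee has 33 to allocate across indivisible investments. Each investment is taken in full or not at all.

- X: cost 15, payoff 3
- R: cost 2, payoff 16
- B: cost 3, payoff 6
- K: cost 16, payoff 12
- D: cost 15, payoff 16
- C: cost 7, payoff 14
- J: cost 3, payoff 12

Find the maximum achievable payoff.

64

R + B + K + C + J: cost 2 + 3 + 16 + 7 + 3 = 31 ≤ 33, payoff 16 + 6 + 12 + 14 + 12 = 60.
R + B + D + C + J: cost 2 + 3 + 15 + 7 + 3 = 30 ≤ 33, payoff 16 + 6 + 16 + 14 + 12 = 64.
R + D + C + J: cost 2 + 15 + 7 + 3 = 27 ≤ 33, payoff 16 + 16 + 14 + 12 = 58.
Best is R, B, D, C, and J with total payoff 64.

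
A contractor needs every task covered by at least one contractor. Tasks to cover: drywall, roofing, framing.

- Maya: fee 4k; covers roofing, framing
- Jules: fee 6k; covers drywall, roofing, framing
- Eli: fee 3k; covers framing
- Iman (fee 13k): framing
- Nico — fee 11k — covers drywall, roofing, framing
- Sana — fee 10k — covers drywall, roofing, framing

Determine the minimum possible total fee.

6

This is an integer covering problem.
The greedy cost-per-new-task heuristic would pick Maya and Jules for 10, but a cheaper cover exists.
Jules alone covers drywall, roofing, framing — every task.
Total fee: 6.
No cover costs less than 6.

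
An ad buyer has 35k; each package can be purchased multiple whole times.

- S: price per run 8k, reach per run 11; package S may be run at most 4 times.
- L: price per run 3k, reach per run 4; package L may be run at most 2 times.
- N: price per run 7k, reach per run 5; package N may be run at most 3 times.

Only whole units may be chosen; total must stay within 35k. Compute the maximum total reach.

48

4×S: price 32 ≤ 35, reach 4·11 = 44.
4×S and 1×L: price 35 ≤ 35, reach 4·11 + 1·4 = 48.
Best is 48.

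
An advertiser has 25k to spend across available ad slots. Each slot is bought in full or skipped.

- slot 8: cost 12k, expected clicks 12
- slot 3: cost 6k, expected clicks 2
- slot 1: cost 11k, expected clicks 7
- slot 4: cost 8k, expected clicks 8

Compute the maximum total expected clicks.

slot 3 + slot 1 + slot 4: cost 6 + 11 + 8 = 25 ≤ 25, expected clicks 2 + 7 + 8 = 17.
slot 8 + slot 4: cost 12 + 8 = 20 ≤ 25, expected clicks 12 + 8 = 20.
slot 8 + slot 1: cost 12 + 11 = 23 ≤ 25, expected clicks 12 + 7 = 19.
Best is slot 8 and slot 4 with total expected clicks 20.

20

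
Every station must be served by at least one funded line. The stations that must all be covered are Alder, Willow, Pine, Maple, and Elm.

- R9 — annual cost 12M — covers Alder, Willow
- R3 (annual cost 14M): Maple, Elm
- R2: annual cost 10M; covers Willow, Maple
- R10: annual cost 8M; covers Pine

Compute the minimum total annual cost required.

34

Choose R9, R3, and R10: together they cover Alder, Willow, Pine, Maple, Elm — every station.
Total annual cost: 12 + 14 + 8 = 34.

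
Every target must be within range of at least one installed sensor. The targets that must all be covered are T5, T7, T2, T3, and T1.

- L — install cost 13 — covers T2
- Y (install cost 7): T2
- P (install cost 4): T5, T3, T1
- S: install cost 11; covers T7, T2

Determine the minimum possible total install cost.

Choose P and S: together they cover T5, T7, T2, T3, T1 — every target.
Total install cost: 4 + 11 = 15.
No cover costs less than 15.

15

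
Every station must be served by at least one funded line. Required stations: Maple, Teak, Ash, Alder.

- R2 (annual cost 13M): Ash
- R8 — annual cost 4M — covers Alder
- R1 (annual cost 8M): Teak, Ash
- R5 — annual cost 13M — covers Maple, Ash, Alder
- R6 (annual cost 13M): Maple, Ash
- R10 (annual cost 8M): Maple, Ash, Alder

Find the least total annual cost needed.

This is an integer covering problem.
Choose R1 and R10: together they cover Maple, Teak, Ash, Alder — every station.
Total annual cost: 8 + 8 = 16.
No cover costs less than 16.

16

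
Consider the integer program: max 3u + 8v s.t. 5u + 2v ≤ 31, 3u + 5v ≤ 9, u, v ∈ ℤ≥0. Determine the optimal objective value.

11

(u,v)=(1,1) is feasible, giving 11.
(u,v)=(0,1) is feasible, giving 8.
(u,v)=(2,0) is feasible, giving 6.
The best lattice point is (1,1), giving 11.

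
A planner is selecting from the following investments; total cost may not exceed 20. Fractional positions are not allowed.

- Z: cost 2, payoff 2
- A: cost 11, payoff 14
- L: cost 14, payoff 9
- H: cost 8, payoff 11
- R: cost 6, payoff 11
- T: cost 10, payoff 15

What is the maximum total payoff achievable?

This is a 0-1 knapsack instance.
Allowing fractional choices, the relaxed optimum would be about 31.5, but investments are indivisible.
Z + A + R: cost 2 + 11 + 6 = 19 ≤ 20, payoff 2 + 14 + 11 = 27.
Z + H + T: cost 2 + 8 + 10 = 20 ≤ 20, payoff 2 + 11 + 15 = 28.
Z + R + T: cost 2 + 6 + 10 = 18 ≤ 20, payoff 2 + 11 + 15 = 28.
The maximum payoff is 28; one optimal choice is Z, R, and T.

28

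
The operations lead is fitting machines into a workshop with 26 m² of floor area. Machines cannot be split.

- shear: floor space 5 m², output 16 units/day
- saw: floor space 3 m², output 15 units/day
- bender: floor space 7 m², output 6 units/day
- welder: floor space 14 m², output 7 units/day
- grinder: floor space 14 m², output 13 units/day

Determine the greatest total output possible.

This is a 0-1 knapsack instance.
shear + saw + grinder: floor space 5 + 3 + 14 = 22 ≤ 26, output 16 + 15 + 13 = 44.
shear + saw + welder: floor space 5 + 3 + 14 = 22 ≤ 26, output 16 + 15 + 7 = 38.
shear + saw + bender: floor space 5 + 3 + 7 = 15 ≤ 26, output 16 + 15 + 6 = 37.
Best is shear, saw, and grinder with total output 44.

44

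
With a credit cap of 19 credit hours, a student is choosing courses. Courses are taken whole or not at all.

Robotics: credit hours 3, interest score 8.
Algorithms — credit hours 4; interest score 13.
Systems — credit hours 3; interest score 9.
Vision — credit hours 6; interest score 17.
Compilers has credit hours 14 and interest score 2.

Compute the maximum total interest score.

47

Allowing fractional choices, the relaxed optimum would be about 47.4, but courses are indivisible.
Robotics + Algorithms + Vision: credit hours 3 + 4 + 6 = 13 ≤ 19, interest score 8 + 13 + 17 = 38.
Robotics + Algorithms + Systems + Vision: credit hours 3 + 4 + 3 + 6 = 16 ≤ 19, interest score 8 + 13 + 9 + 17 = 47.
Algorithms + Systems + Vision: credit hours 4 + 3 + 6 = 13 ≤ 19, interest score 13 + 9 + 17 = 39.
Best is Robotics, Algorithms, Systems, and Vision with total interest score 47.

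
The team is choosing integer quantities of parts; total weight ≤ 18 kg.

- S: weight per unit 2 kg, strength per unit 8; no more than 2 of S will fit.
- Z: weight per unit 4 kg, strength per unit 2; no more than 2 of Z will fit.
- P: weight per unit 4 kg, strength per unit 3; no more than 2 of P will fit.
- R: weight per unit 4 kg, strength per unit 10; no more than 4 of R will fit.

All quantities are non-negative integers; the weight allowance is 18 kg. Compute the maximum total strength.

48

1×S and 4×R: weight 18 ≤ 18, strength 1·8 + 4·10 = 48.
2×S and 3×R: weight 16 ≤ 18, strength 2·8 + 3·10 = 46.
Best is 48.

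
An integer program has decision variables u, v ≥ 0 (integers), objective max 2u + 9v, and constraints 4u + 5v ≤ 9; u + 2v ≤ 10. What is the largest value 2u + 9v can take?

Relaxing integrality, the LP optimum is 16.20 at (u,v) = (0, 1.8), which is not an integer point.
(u,v)=(1,1): 4·1+5·1=9≤9, 1·1+2·1=3≤10, objective 11.
(u,v)=(0,1): 4·0+5·1=5≤9, 1·0+2·1=2≤10, objective 9.
(u,v)=(2,0): 4·2+5·0=8≤9, 1·2+2·0=2≤10, objective 4.
(u,v)=(1,0): 4·1+5·0=4≤9, 1·1+2·0=1≤10, objective 2.
Maximum is 11 at (u,v)=(1,1).

11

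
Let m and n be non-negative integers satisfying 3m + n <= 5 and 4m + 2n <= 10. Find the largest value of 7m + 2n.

11

The continuous relaxation peaks at (1.67, 0) with value 11.67; rounding to a feasible lattice point costs some objective.
(m,n)=(1,2): 3·1+1·2=5≤5, 4·1+2·2=8≤10, objective 11.
(m,n)=(1,1): 3·1+1·1=4≤5, 4·1+2·1=6≤10, objective 9.
Maximum is 11 at (m,n)=(1,2).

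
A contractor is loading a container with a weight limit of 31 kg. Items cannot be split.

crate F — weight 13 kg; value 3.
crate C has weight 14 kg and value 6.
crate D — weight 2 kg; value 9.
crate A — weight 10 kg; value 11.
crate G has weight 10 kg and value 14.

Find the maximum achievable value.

34

Take crate D, crate A, and crate G: weight 2 + 10 + 10 = 22 ≤ 31, value 9 + 11 + 14 = 34.
No other feasible combination does better.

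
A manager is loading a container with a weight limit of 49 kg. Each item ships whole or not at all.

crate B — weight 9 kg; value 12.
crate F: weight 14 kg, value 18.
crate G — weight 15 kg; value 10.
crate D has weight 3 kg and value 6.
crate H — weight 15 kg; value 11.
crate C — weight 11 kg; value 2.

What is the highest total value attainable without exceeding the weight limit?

Take crate B, crate F, crate D, and crate H: weight 9 + 14 + 3 + 15 = 41 ≤ 49, value 12 + 18 + 6 + 11 = 47.
No other feasible combination does better.

47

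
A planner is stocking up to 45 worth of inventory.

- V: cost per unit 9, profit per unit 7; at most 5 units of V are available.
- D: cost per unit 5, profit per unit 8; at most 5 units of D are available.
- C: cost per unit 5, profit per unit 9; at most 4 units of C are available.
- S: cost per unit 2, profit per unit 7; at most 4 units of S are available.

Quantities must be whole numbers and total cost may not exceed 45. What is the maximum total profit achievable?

88

S has the best ratio (7/2); taking only S gives at most 4×7 = 28 (stopped by the supply cap of 4).
Mixing does better — 3×D, 4×C, and 4×S: cost 43 ≤ 45, profit 3·8 + 4·9 + 4·7 = 88.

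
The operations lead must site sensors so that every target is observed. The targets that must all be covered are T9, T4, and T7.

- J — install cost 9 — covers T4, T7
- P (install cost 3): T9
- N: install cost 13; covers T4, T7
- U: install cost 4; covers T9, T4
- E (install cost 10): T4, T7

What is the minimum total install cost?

The greedy cost-per-new-target heuristic would pick U and J for 13, but a cheaper cover exists.
Choose J and P: together they cover T9, T4, T7 — every target.
Total install cost: 9 + 3 = 12.
No cover costs less than 12.

12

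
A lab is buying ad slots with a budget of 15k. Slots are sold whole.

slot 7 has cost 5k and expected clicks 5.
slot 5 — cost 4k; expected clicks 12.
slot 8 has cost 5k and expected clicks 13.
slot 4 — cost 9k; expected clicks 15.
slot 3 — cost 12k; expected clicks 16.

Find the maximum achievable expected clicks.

slot 7 + slot 5 + slot 8: cost 5 + 4 + 5 = 14 ≤ 15, expected clicks 5 + 12 + 13 = 30.
slot 5 + slot 4: cost 4 + 9 = 13 ≤ 15, expected clicks 12 + 15 = 27.
slot 8 + slot 4: cost 5 + 9 = 14 ≤ 15, expected clicks 13 + 15 = 28.
Best is slot 7, slot 5, and slot 8 with total expected clicks 30.

30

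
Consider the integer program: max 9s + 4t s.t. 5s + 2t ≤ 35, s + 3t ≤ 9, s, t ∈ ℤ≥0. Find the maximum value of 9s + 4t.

Relaxing integrality, the LP optimum is 63.31 at (s,t) = (6.69, 0.769), which is not an integer point.
(s,t)=(7,0): 5·7+2·0=35≤35, 1·7+3·0=7≤9, objective 63.
(s,t)=(6,1): 5·6+2·1=32≤35, 1·6+3·1=9≤9, objective 58.
(s,t)=(6,0): 5·6+2·0=30≤35, 1·6+3·0=6≤9, objective 54.
Maximum is 63 at (s,t)=(7,0).

63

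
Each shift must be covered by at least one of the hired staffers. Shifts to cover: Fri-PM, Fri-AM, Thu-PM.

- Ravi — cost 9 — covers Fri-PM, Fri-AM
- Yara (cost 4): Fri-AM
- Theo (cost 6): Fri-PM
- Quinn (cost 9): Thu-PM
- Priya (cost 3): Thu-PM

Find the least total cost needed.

Choose Ravi and Priya: together they cover Fri-PM, Fri-AM, Thu-PM — every shift.
Total cost: 9 + 3 = 12.

12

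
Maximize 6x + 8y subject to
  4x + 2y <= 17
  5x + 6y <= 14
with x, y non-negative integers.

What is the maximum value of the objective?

Relaxing integrality, the LP optimum is 18.67 at (x,y) = (0, 2.33), which is not an integer point.
(x,y)=(0,2): 4·0+2·2=4≤17, 5·0+6·2=12≤14, objective 16.
(x,y)=(1,1): 4·1+2·1=6≤17, 5·1+6·1=11≤14, objective 14.
(x,y)=(0,1): 4·0+2·1=2≤17, 5·0+6·1=6≤14, objective 8.
No feasible integer point exceeds 16.

16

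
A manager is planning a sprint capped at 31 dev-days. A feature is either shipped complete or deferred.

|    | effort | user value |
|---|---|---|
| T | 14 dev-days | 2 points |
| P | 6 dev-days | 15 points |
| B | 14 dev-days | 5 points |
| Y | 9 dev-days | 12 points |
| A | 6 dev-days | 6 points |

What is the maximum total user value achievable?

33

Take P, Y, and A: effort 6 + 9 + 6 = 21 ≤ 31, user value 15 + 12 + 6 = 33.
No other feasible combination does better.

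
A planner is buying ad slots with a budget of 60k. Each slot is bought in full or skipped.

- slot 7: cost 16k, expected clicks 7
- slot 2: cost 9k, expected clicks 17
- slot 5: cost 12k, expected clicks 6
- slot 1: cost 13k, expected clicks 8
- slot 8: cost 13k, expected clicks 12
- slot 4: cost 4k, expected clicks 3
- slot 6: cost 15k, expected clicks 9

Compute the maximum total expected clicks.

49

This is an integer program with binary decision variables.
Take slot 2, slot 1, slot 8, slot 4, and slot 6: cost 9 + 13 + 13 + 4 + 15 = 54 ≤ 60, expected clicks 17 + 8 + 12 + 3 + 9 = 49.
No other feasible combination does better.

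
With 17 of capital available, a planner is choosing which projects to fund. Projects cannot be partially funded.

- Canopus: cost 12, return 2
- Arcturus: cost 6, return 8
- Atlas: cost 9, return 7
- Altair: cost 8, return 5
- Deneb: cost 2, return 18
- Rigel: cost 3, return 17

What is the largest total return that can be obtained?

This is a 0-1 knapsack instance.
Allowing fractional choices, the relaxed optimum would be about 47.7, but projects are indivisible.
Atlas + Deneb + Rigel: cost 9 + 2 + 3 = 14 ≤ 17, return 7 + 18 + 17 = 42.
Arcturus + Deneb + Rigel: cost 6 + 2 + 3 = 11 ≤ 17, return 8 + 18 + 17 = 43.
Best is Arcturus, Deneb, and Rigel with total return 43.

43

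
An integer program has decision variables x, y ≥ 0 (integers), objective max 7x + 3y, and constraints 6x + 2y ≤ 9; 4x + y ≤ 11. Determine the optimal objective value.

Relaxing integrality, the LP optimum is 13.50 at (x,y) = (0, 4.5), which is not an integer point.
(x,y)=(0,4): 6·0+2·4=8≤9, 4·0+1·4=4≤11, objective 12.
(x,y)=(0,3): 6·0+2·3=6≤9, 4·0+1·3=3≤11, objective 9.
No feasible integer point exceeds 12.

12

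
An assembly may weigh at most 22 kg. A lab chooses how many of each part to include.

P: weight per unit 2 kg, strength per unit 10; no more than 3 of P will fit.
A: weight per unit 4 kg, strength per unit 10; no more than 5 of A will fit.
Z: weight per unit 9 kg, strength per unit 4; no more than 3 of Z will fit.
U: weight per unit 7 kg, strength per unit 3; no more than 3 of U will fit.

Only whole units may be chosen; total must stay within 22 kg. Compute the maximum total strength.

Take 3×P and 4×A: weight 22 ≤ 22, strength 3·10 + 4·10 = 70.
P has the best ratio (10/2) and is taken to its limit of 3; remaining capacity is filled optimally with the others.

70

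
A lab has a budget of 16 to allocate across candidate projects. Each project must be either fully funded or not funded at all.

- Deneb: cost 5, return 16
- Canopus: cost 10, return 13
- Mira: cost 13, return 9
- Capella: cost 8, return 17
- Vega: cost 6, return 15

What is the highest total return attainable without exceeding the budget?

33

Take Deneb and Capella: cost 5 + 8 = 13 ≤ 16, return 16 + 17 = 33.
No other feasible combination does better.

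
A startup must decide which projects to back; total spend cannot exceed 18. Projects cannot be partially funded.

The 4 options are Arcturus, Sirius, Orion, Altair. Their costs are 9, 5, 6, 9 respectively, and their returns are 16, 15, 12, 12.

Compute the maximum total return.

31

This is an integer program with binary decision variables.
Allowing fractional choices, the relaxed optimum would be about 39.4, but projects are indivisible.
Arcturus + Orion: cost 9 + 6 = 15 ≤ 18, return 16 + 12 = 28.
Arcturus + Sirius: cost 9 + 5 = 14 ≤ 18, return 16 + 15 = 31.
Arcturus + Altair: cost 9 + 9 = 18 ≤ 18, return 16 + 12 = 28.
Best is Arcturus and Sirius with total return 31.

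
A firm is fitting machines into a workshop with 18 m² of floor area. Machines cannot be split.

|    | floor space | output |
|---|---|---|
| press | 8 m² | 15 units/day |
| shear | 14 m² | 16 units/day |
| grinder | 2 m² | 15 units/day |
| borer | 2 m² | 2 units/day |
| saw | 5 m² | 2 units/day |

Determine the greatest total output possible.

34

shear + grinder + borer: floor space 14 + 2 + 2 = 18 ≤ 18, output 16 + 15 + 2 = 33.
press + grinder + borer + saw: floor space 8 + 2 + 2 + 5 = 17 ≤ 18, output 15 + 15 + 2 + 2 = 34.
press + grinder + borer: floor space 8 + 2 + 2 = 12 ≤ 18, output 15 + 15 + 2 = 32.
Best is press, grinder, borer, and saw with total output 34.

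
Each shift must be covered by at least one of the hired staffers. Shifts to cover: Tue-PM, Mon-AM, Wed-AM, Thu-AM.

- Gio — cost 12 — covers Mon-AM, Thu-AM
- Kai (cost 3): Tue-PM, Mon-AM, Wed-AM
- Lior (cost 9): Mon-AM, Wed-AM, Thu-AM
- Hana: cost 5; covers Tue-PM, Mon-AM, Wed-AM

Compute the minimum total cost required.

12

Choose Kai and Lior: together they cover Tue-PM, Mon-AM, Wed-AM, Thu-AM — every shift.
Total cost: 3 + 9 = 12.
No cover costs less than 12.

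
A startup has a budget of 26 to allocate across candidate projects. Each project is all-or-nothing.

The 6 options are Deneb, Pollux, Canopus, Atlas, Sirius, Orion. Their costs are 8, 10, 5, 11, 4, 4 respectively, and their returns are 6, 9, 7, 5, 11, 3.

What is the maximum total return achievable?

This is an integer program with binary decision variables.
Pollux + Canopus + Sirius + Orion: cost 10 + 5 + 4 + 4 = 23 ≤ 26, return 9 + 7 + 11 + 3 = 30.
Pollux + Canopus + Sirius: cost 10 + 5 + 4 = 19 ≤ 26, return 9 + 7 + 11 = 27.
Deneb + Pollux + Sirius + Orion: cost 8 + 10 + 4 + 4 = 26 ≤ 26, return 6 + 9 + 11 + 3 = 29.
Best is Pollux, Canopus, Sirius, and Orion with total return 30.

30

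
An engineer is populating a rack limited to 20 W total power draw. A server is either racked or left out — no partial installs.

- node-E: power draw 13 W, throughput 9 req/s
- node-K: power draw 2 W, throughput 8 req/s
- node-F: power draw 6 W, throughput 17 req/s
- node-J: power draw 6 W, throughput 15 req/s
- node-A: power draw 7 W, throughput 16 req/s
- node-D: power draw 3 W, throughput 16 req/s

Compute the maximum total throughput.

57

Take node-K, node-F, node-A, and node-D: power draw 2 + 6 + 7 + 3 = 18 ≤ 20, throughput 8 + 17 + 16 + 16 = 57.
No other feasible combination does better.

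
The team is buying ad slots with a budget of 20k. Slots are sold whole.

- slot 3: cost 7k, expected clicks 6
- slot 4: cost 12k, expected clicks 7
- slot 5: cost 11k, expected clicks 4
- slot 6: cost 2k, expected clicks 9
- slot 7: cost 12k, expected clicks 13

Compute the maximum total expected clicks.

This is an integer program with binary decision variables.
Allowing fractional choices, the relaxed optimum would be about 27.1, but ad slots are indivisible.
slot 3 + slot 7: cost 7 + 12 = 19 ≤ 20, expected clicks 6 + 13 = 19.
slot 3 + slot 5 + slot 6: cost 7 + 11 + 2 = 20 ≤ 20, expected clicks 6 + 4 + 9 = 19.
slot 6 + slot 7: cost 2 + 12 = 14 ≤ 20, expected clicks 9 + 13 = 22.
Best is slot 6 and slot 7 with total expected clicks 22.

22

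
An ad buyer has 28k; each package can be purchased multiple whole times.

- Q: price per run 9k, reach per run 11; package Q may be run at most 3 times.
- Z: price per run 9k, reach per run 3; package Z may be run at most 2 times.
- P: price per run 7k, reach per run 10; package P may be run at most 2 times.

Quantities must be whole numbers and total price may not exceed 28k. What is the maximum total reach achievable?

33

This is a bounded integer knapsack.
P has the best ratio (10/7); taking only P gives at most 2×10 = 20 (stopped by the supply cap of 2).
Mixing does better — 3×Q: price 27 ≤ 28, reach 3·11 = 33.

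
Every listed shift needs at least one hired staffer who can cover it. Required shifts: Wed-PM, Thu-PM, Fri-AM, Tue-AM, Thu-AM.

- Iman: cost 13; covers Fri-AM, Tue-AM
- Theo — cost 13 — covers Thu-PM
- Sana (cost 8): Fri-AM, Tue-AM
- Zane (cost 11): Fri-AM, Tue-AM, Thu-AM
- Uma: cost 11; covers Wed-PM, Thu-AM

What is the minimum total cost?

The greedy cost-per-new-shift heuristic would pick Zane, Uma, and Theo for 35, but a cheaper cover exists.
Choose Theo, Sana, and Uma: together they cover Wed-PM, Thu-PM, Fri-AM, Tue-AM, Thu-AM — every shift.
Total cost: 13 + 8 + 11 = 32.
No cover costs less than 32.

32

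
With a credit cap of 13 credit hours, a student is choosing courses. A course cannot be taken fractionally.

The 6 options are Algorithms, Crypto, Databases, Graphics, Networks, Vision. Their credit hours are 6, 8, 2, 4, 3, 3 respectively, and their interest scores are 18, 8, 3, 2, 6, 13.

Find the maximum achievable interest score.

37

Allowing fractional choices, the relaxed optimum would be about 38.5, but courses are indivisible.
Algorithms + Databases + Vision: credit hours 6 + 2 + 3 = 11 ≤ 13, interest score 18 + 3 + 13 = 34.
Algorithms + Networks + Vision: credit hours 6 + 3 + 3 = 12 ≤ 13, interest score 18 + 6 + 13 = 37.
Best is Algorithms, Networks, and Vision with total interest score 37.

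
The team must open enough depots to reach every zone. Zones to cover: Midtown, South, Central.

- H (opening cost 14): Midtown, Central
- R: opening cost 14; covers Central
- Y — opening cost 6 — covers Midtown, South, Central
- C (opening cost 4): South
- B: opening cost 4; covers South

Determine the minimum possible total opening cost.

This is an integer covering problem.
Y alone covers Midtown, South, Central — every zone.
Total opening cost: 6.
No cover costs less than 6.

6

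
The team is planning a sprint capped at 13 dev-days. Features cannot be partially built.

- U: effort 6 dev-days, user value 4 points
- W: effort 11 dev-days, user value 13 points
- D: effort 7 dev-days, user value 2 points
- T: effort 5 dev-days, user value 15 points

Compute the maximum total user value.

19

Allowing fractional choices, the relaxed optimum would be about 24.5, but features are indivisible.
U + T: effort 6 + 5 = 11 ≤ 13, user value 4 + 15 = 19.
T: effort 5 ≤ 13, user value 15.
D + T: effort 7 + 5 = 12 ≤ 13, user value 2 + 15 = 17.
Best is U and T with total user value 19.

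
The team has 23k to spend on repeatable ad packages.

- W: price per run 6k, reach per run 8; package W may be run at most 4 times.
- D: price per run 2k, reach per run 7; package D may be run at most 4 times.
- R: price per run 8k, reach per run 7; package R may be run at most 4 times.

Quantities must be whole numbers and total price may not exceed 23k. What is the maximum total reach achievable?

44

D has the best ratio (7/2); taking only D gives at most 4×7 = 28 (stopped by the supply cap of 4).
Mixing does better — 2×W and 4×D: price 20 ≤ 23, reach 2·8 + 4·7 = 44.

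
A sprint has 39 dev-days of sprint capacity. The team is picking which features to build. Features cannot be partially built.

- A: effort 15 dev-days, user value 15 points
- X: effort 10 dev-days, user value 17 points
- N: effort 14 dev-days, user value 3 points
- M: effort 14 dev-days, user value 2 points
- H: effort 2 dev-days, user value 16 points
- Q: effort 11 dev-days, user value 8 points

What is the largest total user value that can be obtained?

56

This is a 0-1 knapsack instance.
Take A, X, H, and Q: effort 15 + 10 + 2 + 11 = 38 ≤ 39, user value 15 + 17 + 16 + 8 = 56.
No other feasible combination does better.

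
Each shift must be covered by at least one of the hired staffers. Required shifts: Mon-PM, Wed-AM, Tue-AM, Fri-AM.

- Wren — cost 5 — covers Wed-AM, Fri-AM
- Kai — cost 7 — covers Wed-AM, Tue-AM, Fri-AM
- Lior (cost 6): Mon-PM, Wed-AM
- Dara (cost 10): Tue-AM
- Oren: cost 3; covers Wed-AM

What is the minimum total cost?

13

Choose Kai and Lior: together they cover Mon-PM, Wed-AM, Tue-AM, Fri-AM — every shift.
Total cost: 7 + 6 = 13.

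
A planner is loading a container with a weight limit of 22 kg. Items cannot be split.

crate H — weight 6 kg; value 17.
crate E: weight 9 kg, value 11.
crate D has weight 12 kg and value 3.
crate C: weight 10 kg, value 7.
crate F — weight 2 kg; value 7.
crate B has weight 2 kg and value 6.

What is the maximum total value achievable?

Allowing fractional choices, the relaxed optimum would be about 43.1, but items are indivisible.
crate H + crate C + crate F + crate B: weight 6 + 10 + 2 + 2 = 20 ≤ 22, value 17 + 7 + 7 + 6 = 37.
crate H + crate E + crate F + crate B: weight 6 + 9 + 2 + 2 = 19 ≤ 22, value 17 + 11 + 7 + 6 = 41.
crate H + crate E + crate F: weight 6 + 9 + 2 = 17 ≤ 22, value 17 + 11 + 7 = 35.
Best is crate H, crate E, crate F, and crate B with total value 41.

41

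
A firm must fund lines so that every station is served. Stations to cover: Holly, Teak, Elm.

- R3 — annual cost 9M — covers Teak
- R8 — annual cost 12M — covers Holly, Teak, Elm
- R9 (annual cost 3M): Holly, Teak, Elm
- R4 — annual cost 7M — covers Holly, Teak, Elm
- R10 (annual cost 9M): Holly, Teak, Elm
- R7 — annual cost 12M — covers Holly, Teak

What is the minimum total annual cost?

3

This is an integer covering problem.
R9 alone covers Holly, Teak, Elm — every station.
Total annual cost: 3.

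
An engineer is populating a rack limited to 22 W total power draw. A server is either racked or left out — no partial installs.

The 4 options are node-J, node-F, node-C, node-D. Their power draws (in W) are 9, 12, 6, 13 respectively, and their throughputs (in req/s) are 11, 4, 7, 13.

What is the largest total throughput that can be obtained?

24

Allowing fractional choices, the relaxed optimum would be about 25.0, but servers are indivisible.
node-C + node-D: power draw 6 + 13 = 19 ≤ 22, throughput 7 + 13 = 20.
node-J + node-D: power draw 9 + 13 = 22 ≤ 22, throughput 11 + 13 = 24.
Best is node-J and node-D with total throughput 24.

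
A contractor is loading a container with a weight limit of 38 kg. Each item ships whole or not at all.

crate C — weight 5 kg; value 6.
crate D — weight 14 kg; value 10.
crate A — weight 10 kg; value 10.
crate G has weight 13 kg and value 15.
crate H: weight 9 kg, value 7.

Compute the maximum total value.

Take crate C, crate A, crate G, and crate H: weight 5 + 10 + 13 + 9 = 37 ≤ 38, value 6 + 10 + 15 + 7 = 38.
No other feasible combination does better.

38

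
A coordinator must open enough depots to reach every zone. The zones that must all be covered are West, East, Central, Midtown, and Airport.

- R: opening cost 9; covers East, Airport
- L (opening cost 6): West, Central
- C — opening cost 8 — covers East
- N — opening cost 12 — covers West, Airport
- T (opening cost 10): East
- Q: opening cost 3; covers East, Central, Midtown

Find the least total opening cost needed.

The greedy cost-per-new-zone heuristic would pick Q, L, and R for 18, but a cheaper cover exists.
Choose N and Q: together they cover West, East, Central, Midtown, Airport — every zone.
Total opening cost: 12 + 3 = 15.
No cover costs less than 15.

15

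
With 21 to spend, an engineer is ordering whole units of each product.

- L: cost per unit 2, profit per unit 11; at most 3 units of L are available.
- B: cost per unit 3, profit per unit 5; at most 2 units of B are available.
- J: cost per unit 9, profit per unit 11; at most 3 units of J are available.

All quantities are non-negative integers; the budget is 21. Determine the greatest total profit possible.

L has the best ratio (11/2); taking only L gives at most 3×11 = 33 (stopped by the supply cap of 3).
Mixing does better — 3×L, 2×B, and 1×J: cost 21 ≤ 21, profit 3·11 + 2·5 + 1·11 = 54.

54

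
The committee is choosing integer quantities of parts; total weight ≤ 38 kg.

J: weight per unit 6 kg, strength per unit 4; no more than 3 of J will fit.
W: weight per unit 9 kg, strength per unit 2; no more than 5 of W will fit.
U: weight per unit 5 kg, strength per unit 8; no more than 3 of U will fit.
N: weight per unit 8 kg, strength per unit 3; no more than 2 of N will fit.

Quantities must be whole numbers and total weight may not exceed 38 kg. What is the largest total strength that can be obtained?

U has the best ratio (8/5); taking only U gives at most 3×8 = 24 (stopped by the supply cap of 3).
Mixing does better — 3×J and 3×U: weight 33 ≤ 38, strength 3·4 + 3·8 = 36.

36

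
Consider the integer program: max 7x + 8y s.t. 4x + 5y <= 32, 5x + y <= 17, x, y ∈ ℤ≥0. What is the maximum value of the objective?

48

Relaxing integrality, the LP optimum is 52.71 at (x,y) = (2.52, 4.38), which is not an integer point.
(x,y)=(0,6): 4·0+5·6=30≤32, 5·0+1·6=6≤17, objective 48.
(x,y)=(1,5): 4·1+5·5=29≤32, 5·1+1·5=10≤17, objective 47.
(x,y)=(2,4): 4·2+5·4=28≤32, 5·2+1·4=14≤17, objective 46.
(x,y)=(0,5): 4·0+5·5=25≤32, 5·0+1·5=5≤17, objective 40.
Maximum is 48 at (x,y)=(0,6).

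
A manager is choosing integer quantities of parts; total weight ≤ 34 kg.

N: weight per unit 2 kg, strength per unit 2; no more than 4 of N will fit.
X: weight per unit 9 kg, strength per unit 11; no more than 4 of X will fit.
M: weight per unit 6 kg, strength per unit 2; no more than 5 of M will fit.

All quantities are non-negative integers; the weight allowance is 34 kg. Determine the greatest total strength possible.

39

This is a bounded integer knapsack.
X has the best ratio (11/9); taking only X gives at most 3×11 = 33 (stopped by the weight limit).
Mixing does better — 3×N and 3×X: weight 33 ≤ 34, strength 3·2 + 3·11 = 39.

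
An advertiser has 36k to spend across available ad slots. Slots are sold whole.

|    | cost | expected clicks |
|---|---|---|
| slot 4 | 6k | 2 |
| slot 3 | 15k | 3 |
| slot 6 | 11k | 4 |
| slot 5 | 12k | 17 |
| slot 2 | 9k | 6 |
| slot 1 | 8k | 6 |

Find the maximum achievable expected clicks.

Take slot 4, slot 5, slot 2, and slot 1: cost 6 + 12 + 9 + 8 = 35 ≤ 36, expected clicks 2 + 17 + 6 + 6 = 31.
No other feasible combination does better.

31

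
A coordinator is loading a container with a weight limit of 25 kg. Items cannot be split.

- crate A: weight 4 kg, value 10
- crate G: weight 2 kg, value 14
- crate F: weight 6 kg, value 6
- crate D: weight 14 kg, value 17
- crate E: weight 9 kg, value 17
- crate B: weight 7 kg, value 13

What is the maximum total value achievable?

54

crate A + crate G + crate E + crate B: weight 4 + 2 + 9 + 7 = 22 ≤ 25, value 10 + 14 + 17 + 13 = 54.
crate G + crate F + crate E + crate B: weight 2 + 6 + 9 + 7 = 24 ≤ 25, value 14 + 6 + 17 + 13 = 50.
crate G + crate D + crate E: weight 2 + 14 + 9 = 25 ≤ 25, value 14 + 17 + 17 = 48.
Best is crate A, crate G, crate E, and crate B with total value 54.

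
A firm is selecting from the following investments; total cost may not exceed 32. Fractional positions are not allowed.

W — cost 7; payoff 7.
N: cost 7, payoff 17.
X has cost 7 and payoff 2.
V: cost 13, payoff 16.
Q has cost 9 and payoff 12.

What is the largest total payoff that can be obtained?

Allowing fractional choices, the relaxed optimum would be about 48.0, but investments are indivisible.
N + V + Q: cost 7 + 13 + 9 = 29 ≤ 32, payoff 17 + 16 + 12 = 45.
W + N + V: cost 7 + 7 + 13 = 27 ≤ 32, payoff 7 + 17 + 16 = 40.
W + N + X + Q: cost 7 + 7 + 7 + 9 = 30 ≤ 32, payoff 7 + 17 + 2 + 12 = 38.
Best is N, V, and Q with total payoff 45.

45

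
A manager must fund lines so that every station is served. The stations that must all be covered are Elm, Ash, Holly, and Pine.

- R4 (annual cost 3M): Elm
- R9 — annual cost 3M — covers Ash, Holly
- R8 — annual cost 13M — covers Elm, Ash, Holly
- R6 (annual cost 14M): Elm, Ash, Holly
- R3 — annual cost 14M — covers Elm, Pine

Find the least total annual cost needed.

17

The greedy cost-per-new-station heuristic would pick R9, R4, and R3 for 20, but a cheaper cover exists.
Choose R9 and R3: together they cover Elm, Ash, Holly, Pine — every station.
Total annual cost: 3 + 14 = 17.
No cover costs less than 17.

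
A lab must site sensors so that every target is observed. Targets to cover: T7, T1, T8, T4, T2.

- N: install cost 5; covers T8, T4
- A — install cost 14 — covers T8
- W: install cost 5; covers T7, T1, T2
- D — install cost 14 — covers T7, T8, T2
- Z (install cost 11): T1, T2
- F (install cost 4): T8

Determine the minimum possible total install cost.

Choose N and W: together they cover T7, T1, T8, T4, T2 — every target.
Total install cost: 5 + 5 = 10.
No cover costs less than 10.

10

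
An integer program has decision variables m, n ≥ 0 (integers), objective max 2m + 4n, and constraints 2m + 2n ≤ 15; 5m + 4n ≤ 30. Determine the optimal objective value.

Relaxing integrality, the LP optimum is 30.00 at (m,n) = (0, 7.5), which is not an integer point.
(m,n)=(0,7): 2·0+2·7=14≤15, 5·0+4·7=28≤30, objective 28.
(m,n)=(1,6): 2·1+2·6=14≤15, 5·1+4·6=29≤30, objective 26.
(m,n)=(0,6): 2·0+2·6=12≤15, 5·0+4·6=24≤30, objective 24.
Maximum is 28 at (m,n)=(0,7).

28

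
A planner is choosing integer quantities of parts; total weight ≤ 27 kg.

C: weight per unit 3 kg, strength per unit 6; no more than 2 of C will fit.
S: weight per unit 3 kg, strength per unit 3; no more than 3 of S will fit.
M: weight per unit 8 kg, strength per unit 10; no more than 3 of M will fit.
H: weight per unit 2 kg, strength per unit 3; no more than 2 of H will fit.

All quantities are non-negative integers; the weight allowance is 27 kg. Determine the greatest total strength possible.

C has the best ratio (6/3); taking only C gives at most 2×6 = 12 (stopped by the supply cap of 2).
Mixing does better — 2×C, 2×M, and 2×H: weight 26 ≤ 27, strength 2·6 + 2·10 + 2·3 = 38.

38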